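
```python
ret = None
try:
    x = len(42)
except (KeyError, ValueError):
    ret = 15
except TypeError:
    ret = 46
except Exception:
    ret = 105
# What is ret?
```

Step-by-step execution trace:
1. `x = len(42)` raises TypeError.
2. `except (KeyError, ValueError)` does not match TypeError; skipped.
3. `except TypeError` matches (exact type match) → ret = 46.
4. `except Exception` is not reached.
Result: 46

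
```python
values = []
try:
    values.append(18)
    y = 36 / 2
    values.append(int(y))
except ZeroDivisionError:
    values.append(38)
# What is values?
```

Step-by-step execution trace:
1. try: `values.append(18)` → values = [18].
2. `y = 36 / 2` → y = 18.0. No exception raised.
3. `values.append(int(y))` → values = [18, 18].
4. `except ZeroDivisionError` is skipped (no exception was raised).
Result: [18, 18]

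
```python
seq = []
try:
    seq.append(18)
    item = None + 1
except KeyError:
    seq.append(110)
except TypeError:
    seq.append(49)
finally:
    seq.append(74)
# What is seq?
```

Step-by-step execution trace:
1. try: `seq.append(18)` → seq = [18].
2. `item = None + 1` raises TypeError.
3. `except KeyError` does not match TypeError; skipped.
4. `except TypeError` matches → `seq.append(49)` → seq = [18, 49].
5. finally always runs: `seq.append(74)` → seq = [18, 49, 74].
Result: [18, 49, 74]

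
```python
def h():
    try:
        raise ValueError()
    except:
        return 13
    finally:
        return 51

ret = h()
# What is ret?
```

Step-by-step execution trace:
1. `h()` enters try: `raise ValueError()` raises ValueError.
2. bare `except` matches → `return 13` sets pending return value 13.
3. Before returning, `finally: return 51` runs and overrides the pending return.
4. h() returns 51 → ret = 51.
Result: 51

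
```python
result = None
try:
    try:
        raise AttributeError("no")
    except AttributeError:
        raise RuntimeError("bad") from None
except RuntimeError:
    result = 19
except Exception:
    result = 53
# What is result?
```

Step-by-step execution trace:
1. Inner try raises AttributeError; inner `except AttributeError` catches it.
2. `raise RuntimeError(...) from None` raises RuntimeError (from None suppresses __context__, but the active exception is still RuntimeError).
3. Outer `except RuntimeError` matches → result = 19.
4. `except Exception` is not reached.
Result: 19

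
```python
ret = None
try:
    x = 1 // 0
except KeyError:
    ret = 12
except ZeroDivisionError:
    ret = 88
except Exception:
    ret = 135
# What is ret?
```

Step-by-step execution trace:
1. `x = 1 // 0` raises ZeroDivisionError.
2. `except KeyError` does not match ZeroDivisionError; skipped.
3. `except ZeroDivisionError` matches → ret = 88.
4. Remaining except clauses are skipped.
Result: 88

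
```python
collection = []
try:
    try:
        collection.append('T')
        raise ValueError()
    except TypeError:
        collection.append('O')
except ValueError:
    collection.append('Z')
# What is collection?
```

Step-by-step execution trace:
1. Inner try: `collection.append('T')` → collection = ['T'].
2. `raise ValueError()` raises ValueError.
3. Inner `except TypeError` does not match ValueError; exception propagates to outer try.
4. Outer `except ValueError` matches → `collection.append('Z')` → collection = ['T', 'Z'].
Result: ['T', 'Z']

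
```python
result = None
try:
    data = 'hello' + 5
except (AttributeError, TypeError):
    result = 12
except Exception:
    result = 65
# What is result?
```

Step-by-step execution trace:
1. `data = 'hello' + 5` raises TypeError.
2. `except (AttributeError, TypeError)` matches (TypeError is in the tuple) → result = 12.
3. `except Exception` is not reached.
Result: 12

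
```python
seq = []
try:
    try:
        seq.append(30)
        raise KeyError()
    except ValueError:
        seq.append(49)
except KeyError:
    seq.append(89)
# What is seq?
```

Step-by-step execution trace:
1. Inner try: `seq.append(30)` → seq = [30].
2. `raise KeyError()` raises KeyError.
3. Inner `except ValueError` does not match KeyError; exception propagates to outer try.
4. Outer `except KeyError` matches → `seq.append(89)` → seq = [30, 89].
Result: [30, 89]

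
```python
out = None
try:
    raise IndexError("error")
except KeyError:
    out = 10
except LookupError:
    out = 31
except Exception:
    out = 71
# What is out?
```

Step-by-step execution trace:
1. `raise IndexError(...)` raises IndexError.
2. `except KeyError` does not match (IndexError is not a subclass of KeyError); skipped.
3. `except LookupError` matches (IndexError is a subclass of LookupError) → out = 31.
4. `except Exception` is not reached.
Result: 31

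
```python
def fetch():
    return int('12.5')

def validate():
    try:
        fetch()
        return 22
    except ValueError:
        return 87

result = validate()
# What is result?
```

Step-by-step execution trace:
1. `validate()` calls `fetch()`.
2. `fetch()` evaluates `int('12.5')`, which raises ValueError; it propagates to the caller.
3. `return 22` is not reached.
4. `except ValueError` in validate matches → returns 87.
5. result = 87.
Result: 87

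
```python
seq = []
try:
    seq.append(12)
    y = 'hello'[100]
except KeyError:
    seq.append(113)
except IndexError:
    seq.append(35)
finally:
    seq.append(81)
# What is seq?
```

Step-by-step execution trace:
1. try: `seq.append(12)` → seq = [12].
2. `y = 'hello'[100]` raises IndexError.
3. `except KeyError` does not match IndexError; skipped.
4. `except IndexError` matches → `seq.append(35)` → seq = [12, 35].
5. finally always runs: `seq.append(81)` → seq = [12, 35, 81].
Result: [12, 35, 81]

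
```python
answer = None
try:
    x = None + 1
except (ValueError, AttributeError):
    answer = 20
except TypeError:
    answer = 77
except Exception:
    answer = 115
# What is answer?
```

Step-by-step execution trace:
1. `x = None + 1` raises TypeError.
2. `except (ValueError, AttributeError)` does not match TypeError; skipped.
3. `except TypeError` matches (exact type match) → answer = 77.
4. `except Exception` is not reached.
Result: 77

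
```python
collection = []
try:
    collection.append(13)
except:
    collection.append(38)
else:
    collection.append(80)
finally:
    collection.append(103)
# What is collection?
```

Step-by-step execution trace:
1. try: `collection.append(13)` → collection = [13]. No exception raised.
2. `except` is skipped.
3. `else` runs: `collection.append(80)` → collection = [13, 80].
4. `finally` always runs: `collection.append(103)` → collection = [13, 80, 103].
Result: [13, 80, 103]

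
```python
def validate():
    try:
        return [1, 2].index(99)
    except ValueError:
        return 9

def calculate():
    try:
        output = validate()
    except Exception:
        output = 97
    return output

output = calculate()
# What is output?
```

Step-by-step execution trace:
1. `calculate()` calls `validate()`.
2. In validate: `[1, 2].index(99)` raises ValueError; `except ValueError` catches it → returns 9.
3. In calculate: `output = validate()` → output = 9. No exception reaches calculate.
4. `except Exception` is skipped; calculate returns 9.
5. output = 9.
Result: 9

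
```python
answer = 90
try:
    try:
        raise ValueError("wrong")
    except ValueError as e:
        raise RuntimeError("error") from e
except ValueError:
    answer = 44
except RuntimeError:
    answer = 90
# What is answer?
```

Step-by-step execution trace:
1. Inner try raises ValueError; inner `except ValueError as e` catches it.
2. `raise RuntimeError(...) from e` raises RuntimeError (ValueError is attached as __cause__, but only RuntimeError is active).
3. Outer `except ValueError` does not match RuntimeError; skipped.
4. Outer `except RuntimeError` matches → answer = 90.
Result: 90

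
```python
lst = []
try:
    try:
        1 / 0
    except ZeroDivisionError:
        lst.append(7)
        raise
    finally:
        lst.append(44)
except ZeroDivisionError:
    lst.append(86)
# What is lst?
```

Step-by-step execution trace:
1. Inner try: `1 / 0` raises ZeroDivisionError.
2. Inner `except ZeroDivisionError` matches → `lst.append(7)` → lst = [7].
3. bare `raise` re-raises ZeroDivisionError.
4. Inner `finally` runs during unwinding: `lst.append(44)` → lst = [7, 44].
5. Outer `except ZeroDivisionError` matches → `lst.append(86)` → lst = [7, 44, 86].
Result: [7, 44, 86]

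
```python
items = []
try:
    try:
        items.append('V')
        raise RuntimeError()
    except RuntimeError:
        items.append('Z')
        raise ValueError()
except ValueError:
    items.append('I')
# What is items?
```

Step-by-step execution trace:
1. Inner try: `items.append('V')` → items = ['V'].
2. `raise RuntimeError()` raises RuntimeError.
3. Inner `except RuntimeError` matches → `items.append('Z')` → items = ['V', 'Z'].
4. `raise ValueError()` raises ValueError; propagates to outer try.
5. Outer `except ValueError` matches → `items.append('I')` → items = ['V', 'Z', 'I'].
Result: ['V', 'Z', 'I']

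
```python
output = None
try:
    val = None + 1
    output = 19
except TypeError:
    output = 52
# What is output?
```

Step-by-step execution trace:
1. `val = None + 1` raises TypeError.
2. `output = 19` is not reached.
3. `except TypeError` matches → output = 52.
Result: 52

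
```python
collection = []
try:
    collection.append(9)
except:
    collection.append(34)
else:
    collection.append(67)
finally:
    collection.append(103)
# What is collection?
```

Step-by-step execution trace:
1. try: `collection.append(9)` → collection = [9]. No exception raised.
2. `except` is skipped.
3. `else` runs: `collection.append(67)` → collection = [9, 67].
4. `finally` always runs: `collection.append(103)` → collection = [9, 67, 103].
Result: [9, 67, 103]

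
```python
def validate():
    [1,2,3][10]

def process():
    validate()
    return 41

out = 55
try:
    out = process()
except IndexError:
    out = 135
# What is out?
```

Step-by-step execution trace:
1. out starts at 55.
2. try: `process()` calls `validate()`.
3. `validate()` evaluates `[1,2,3][10]`, which raises IndexError; it propagates through process (uncaught).
4. `return 41` in process is not reached; the assignment to out does not complete.
5. `except IndexError` matches → out = 135.
Result: 135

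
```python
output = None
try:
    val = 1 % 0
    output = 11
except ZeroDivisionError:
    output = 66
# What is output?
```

Step-by-step execution trace:
1. `val = 1 % 0` raises ZeroDivisionError.
2. `output = 11` is not reached.
3. `except ZeroDivisionError` matches → output = 66.
Result: 66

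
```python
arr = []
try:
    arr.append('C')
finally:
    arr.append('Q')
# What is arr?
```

Step-by-step execution trace:
1. try: `arr.append('C')` → arr = ['C'].
2. The try body completes without raising.
3. finally always runs: `arr.append('Q')` → arr = ['C', 'Q'].
Result: ['C', 'Q']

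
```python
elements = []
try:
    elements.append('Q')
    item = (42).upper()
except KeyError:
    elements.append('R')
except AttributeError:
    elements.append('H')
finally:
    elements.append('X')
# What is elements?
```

Step-by-step execution trace:
1. try: `elements.append('Q')` → elements = ['Q'].
2. `item = (42).upper()` raises AttributeError.
3. `except KeyError` does not match AttributeError; skipped.
4. `except AttributeError` matches → `elements.append('H')` → elements = ['Q', 'H'].
5. finally always runs: `elements.append('X')` → elements = ['Q', 'H', 'X'].
Result: ['Q', 'H', 'X']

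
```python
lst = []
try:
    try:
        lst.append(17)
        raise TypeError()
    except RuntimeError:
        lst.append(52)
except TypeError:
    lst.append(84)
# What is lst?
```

Step-by-step execution trace:
1. Inner try: `lst.append(17)` → lst = [17].
2. `raise TypeError()` raises TypeError.
3. Inner `except RuntimeError` does not match TypeError; exception propagates to outer try.
4. Outer `except TypeError` matches → `lst.append(84)` → lst = [17, 84].
Result: [17, 84]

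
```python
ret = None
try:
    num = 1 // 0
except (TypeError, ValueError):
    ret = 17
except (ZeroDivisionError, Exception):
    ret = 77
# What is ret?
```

Step-by-step execution trace:
1. `num = 1 // 0` raises ZeroDivisionError.
2. `except (TypeError, ValueError)` does not match ZeroDivisionError; skipped.
3. `except (ZeroDivisionError, Exception)` matches (ZeroDivisionError is in the tuple) → ret = 77.
Result: 77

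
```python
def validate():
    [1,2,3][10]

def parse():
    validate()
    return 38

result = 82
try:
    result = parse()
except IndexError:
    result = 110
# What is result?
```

Step-by-step execution trace:
1. result starts at 82.
2. try: `parse()` calls `validate()`.
3. `validate()` evaluates `[1,2,3][10]`, which raises IndexError; it propagates through parse (uncaught).
4. `return 38` in parse is not reached; the assignment to result does not complete.
5. `except IndexError` matches → result = 110.
Result: 110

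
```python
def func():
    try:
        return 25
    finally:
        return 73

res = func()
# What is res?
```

Step-by-step execution trace:
1. `func()` enters try: `return 25` sets pending return value 25.
2. Before returning, `finally: return 73` runs and overrides the pending return.
3. func() returns 73 → res = 73.
Result: 73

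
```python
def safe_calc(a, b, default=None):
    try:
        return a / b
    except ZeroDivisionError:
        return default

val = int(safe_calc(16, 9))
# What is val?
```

Step-by-step execution trace:
1. `safe_calc(16, 9)` enters try: `return 16 / 9` → returns 1.7777777777777777. No exception raised.
2. `except ZeroDivisionError` is skipped.
3. `int(1.7777777777777777)` → 1 → val = 1.
Result: 1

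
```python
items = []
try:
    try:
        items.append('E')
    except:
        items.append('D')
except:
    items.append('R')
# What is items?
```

Step-by-step execution trace:
1. Inner try: `items.append('E')` → items = ['E']. No exception raised.
2. Inner `except` is skipped.
3. Inner try completes normally; outer `except` is skipped.
Result: ['E']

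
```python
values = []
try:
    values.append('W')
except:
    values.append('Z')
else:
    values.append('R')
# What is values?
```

Step-by-step execution trace:
1. try: `values.append('W')` → values = ['W']. No exception raised.
2. `except` is skipped.
3. `else` runs (try completed without exception): `values.append('R')` → values = ['W', 'R'].
Result: ['W', 'R']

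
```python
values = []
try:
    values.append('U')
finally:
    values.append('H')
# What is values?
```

Step-by-step execution trace:
1. try: `values.append('U')` → values = ['U'].
2. The try body completes without raising.
3. finally always runs: `values.append('H')` → values = ['U', 'H'].
Result: ['U', 'H']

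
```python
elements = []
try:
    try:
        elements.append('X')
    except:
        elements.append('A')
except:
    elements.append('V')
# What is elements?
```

Step-by-step execution trace:
1. Inner try: `elements.append('X')` → elements = ['X']. No exception raised.
2. Inner `except` is skipped.
3. Inner try completes normally; outer `except` is skipped.
Result: ['X']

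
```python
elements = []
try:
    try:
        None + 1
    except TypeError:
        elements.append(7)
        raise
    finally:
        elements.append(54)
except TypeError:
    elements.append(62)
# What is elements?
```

Step-by-step execution trace:
1. Inner try: `None + 1` raises TypeError.
2. Inner `except TypeError` matches → `elements.append(7)` → elements = [7].
3. bare `raise` re-raises TypeError.
4. Inner `finally` runs during unwinding: `elements.append(54)` → elements = [7, 54].
5. Outer `except TypeError` matches → `elements.append(62)` → elements = [7, 54, 62].
Result: [7, 54, 62]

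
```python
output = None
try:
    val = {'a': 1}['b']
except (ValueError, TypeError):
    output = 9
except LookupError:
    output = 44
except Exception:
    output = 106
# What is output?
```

Step-by-step execution trace:
1. `val = {'a': 1}['b']` raises KeyError.
2. `except (ValueError, TypeError)` does not match KeyError; skipped.
3. `except LookupError` matches (KeyError is a subclass of LookupError) → output = 44.
4. `except Exception` is not reached.
Result: 44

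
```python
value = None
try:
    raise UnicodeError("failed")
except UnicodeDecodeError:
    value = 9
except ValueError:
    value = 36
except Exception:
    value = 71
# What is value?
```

Step-by-step execution trace:
1. `raise UnicodeError(...)` raises UnicodeError.
2. `except UnicodeDecodeError` does not match (UnicodeError is not a subclass of UnicodeDecodeError); skipped.
3. `except ValueError` matches (UnicodeError is a subclass of ValueError) → value = 36.
4. `except Exception` is not reached.
Result: 36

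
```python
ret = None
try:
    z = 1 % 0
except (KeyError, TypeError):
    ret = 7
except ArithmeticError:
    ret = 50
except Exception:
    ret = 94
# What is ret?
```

Step-by-step execution trace:
1. `z = 1 % 0` raises ZeroDivisionError.
2. `except (KeyError, TypeError)` does not match ZeroDivisionError; skipped.
3. `except ArithmeticError` matches (ZeroDivisionError is a subclass of ArithmeticError) → ret = 50.
4. `except Exception` is not reached.
Result: 50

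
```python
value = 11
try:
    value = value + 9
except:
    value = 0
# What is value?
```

Step-by-step execution trace:
1. value starts at 11.
2. try: `value = value + 9` → value = 20. No exception raised.
3. `except` is skipped.
Result: 20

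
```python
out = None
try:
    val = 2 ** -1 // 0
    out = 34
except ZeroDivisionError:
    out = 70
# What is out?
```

Step-by-step execution trace:
1. `val = 2 ** -1 // 0` raises ZeroDivisionError.
2. `out = 34` is not reached.
3. `except ZeroDivisionError` matches → out = 70.
Result: 70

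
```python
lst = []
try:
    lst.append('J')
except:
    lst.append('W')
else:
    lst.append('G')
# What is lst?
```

Step-by-step execution trace:
1. try: `lst.append('J')` → lst = ['J']. No exception raised.
2. `except` is skipped.
3. `else` runs (try completed without exception): `lst.append('G')` → lst = ['J', 'G'].
Result: ['J', 'G']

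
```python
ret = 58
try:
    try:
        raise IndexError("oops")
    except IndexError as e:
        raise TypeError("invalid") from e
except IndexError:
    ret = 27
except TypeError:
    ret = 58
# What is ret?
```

Step-by-step execution trace:
1. Inner try raises IndexError; inner `except IndexError as e` catches it.
2. `raise TypeError(...) from e` raises TypeError (IndexError is attached as __cause__, but only TypeError is active).
3. Outer `except IndexError` does not match TypeError; skipped.
4. Outer `except TypeError` matches → ret = 58.
Result: 58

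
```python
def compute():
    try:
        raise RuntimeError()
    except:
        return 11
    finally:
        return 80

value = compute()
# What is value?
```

Step-by-step execution trace:
1. `compute()` enters try: `raise RuntimeError()` raises RuntimeError.
2. bare `except` matches → `return 11` sets pending return value 11.
3. Before returning, `finally: return 80` runs and overrides the pending return.
4. compute() returns 80 → value = 80.
Result: 80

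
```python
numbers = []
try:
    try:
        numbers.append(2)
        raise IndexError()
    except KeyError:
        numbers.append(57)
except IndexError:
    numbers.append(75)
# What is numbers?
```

Step-by-step execution trace:
1. Inner try: `numbers.append(2)` → numbers = [2].
2. `raise IndexError()` raises IndexError.
3. Inner `except KeyError` does not match IndexError; exception propagates to outer try.
4. Outer `except IndexError` matches → `numbers.append(75)` → numbers = [2, 75].
Result: [2, 75]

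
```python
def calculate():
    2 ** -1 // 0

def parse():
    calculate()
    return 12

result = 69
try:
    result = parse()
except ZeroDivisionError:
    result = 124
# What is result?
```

Step-by-step execution trace:
1. result starts at 69.
2. try: `parse()` calls `calculate()`.
3. `calculate()` evaluates `2 ** -1 // 0`, which raises ZeroDivisionError; it propagates through parse (uncaught).
4. `return 12` in parse is not reached; the assignment to result does not complete.
5. `except ZeroDivisionError` matches → result = 124.
Result: 124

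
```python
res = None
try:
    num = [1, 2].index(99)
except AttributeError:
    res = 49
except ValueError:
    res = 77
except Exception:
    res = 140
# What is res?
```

Step-by-step execution trace:
1. `num = [1, 2].index(99)` raises ValueError.
2. `except AttributeError` does not match ValueError; skipped.
3. `except ValueError` matches → res = 77.
4. Remaining except clauses are skipped.
Result: 77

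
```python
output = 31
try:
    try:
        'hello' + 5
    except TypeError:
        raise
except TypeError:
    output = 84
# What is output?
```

Step-by-step execution trace:
1. Inner try: `'hello' + 5` raises TypeError.
2. Inner `except TypeError` matches; bare `raise` re-raises the same TypeError.
3. Outer `except TypeError` matches → output = 84.
Result: 84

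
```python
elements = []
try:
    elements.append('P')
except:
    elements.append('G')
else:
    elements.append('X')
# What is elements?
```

Step-by-step execution trace:
1. try: `elements.append('P')` → elements = ['P']. No exception raised.
2. `except` is skipped.
3. `else` runs (try completed without exception): `elements.append('X')` → elements = ['P', 'X'].
Result: ['P', 'X']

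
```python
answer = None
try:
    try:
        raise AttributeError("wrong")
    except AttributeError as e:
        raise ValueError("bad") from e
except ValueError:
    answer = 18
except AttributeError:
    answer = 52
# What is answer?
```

Step-by-step execution trace:
1. Inner try raises AttributeError; inner `except AttributeError as e` catches it.
2. `raise ValueError(...) from e` raises ValueError (AttributeError is attached as __cause__, but only ValueError is active).
3. Outer `except ValueError` matches → answer = 18.
4. `except AttributeError` is not reached.
Result: 18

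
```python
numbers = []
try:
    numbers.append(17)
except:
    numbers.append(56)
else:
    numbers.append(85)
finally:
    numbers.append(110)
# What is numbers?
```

Step-by-step execution trace:
1. try: `numbers.append(17)` → numbers = [17]. No exception raised.
2. `except` is skipped.
3. `else` runs: `numbers.append(85)` → numbers = [17, 85].
4. `finally` always runs: `numbers.append(110)` → numbers = [17, 85, 110].
Result: [17, 85, 110]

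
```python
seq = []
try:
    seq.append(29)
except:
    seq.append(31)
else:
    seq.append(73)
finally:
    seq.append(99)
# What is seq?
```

Step-by-step execution trace:
1. try: `seq.append(29)` → seq = [29]. No exception raised.
2. `except` is skipped.
3. `else` runs: `seq.append(73)` → seq = [29, 73].
4. `finally` always runs: `seq.append(99)` → seq = [29, 73, 99].
Result: [29, 73, 99]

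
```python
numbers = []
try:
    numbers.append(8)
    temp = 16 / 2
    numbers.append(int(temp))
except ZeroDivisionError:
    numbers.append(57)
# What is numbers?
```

Step-by-step execution trace:
1. try: `numbers.append(8)` → numbers = [8].
2. `temp = 16 / 2` → temp = 8.0. No exception raised.
3. `numbers.append(int(temp))` → numbers = [8, 8].
4. `except ZeroDivisionError` is skipped (no exception was raised).
Result: [8, 8]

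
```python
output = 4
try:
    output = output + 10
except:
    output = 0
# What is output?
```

Step-by-step execution trace:
1. output starts at 4.
2. try: `output = output + 10` → output = 14. No exception raised.
3. `except` is skipped.
Result: 14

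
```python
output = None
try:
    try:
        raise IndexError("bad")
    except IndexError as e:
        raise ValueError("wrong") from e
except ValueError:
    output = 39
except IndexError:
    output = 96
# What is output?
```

Step-by-step execution trace:
1. Inner try raises IndexError; inner `except IndexError as e` catches it.
2. `raise ValueError(...) from e` raises ValueError (IndexError is attached as __cause__, but only ValueError is active).
3. Outer `except ValueError` matches → output = 39.
4. `except IndexError` is not reached.
Result: 39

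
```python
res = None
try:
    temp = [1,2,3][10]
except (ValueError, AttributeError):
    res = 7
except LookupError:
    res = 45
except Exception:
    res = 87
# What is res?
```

Step-by-step execution trace:
1. `temp = [1,2,3][10]` raises IndexError.
2. `except (ValueError, AttributeError)` does not match IndexError; skipped.
3. `except LookupError` matches (IndexError is a subclass of LookupError) → res = 45.
4. `except Exception` is not reached.
Result: 45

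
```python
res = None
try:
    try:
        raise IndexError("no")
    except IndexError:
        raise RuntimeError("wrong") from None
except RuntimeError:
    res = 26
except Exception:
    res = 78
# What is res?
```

Step-by-step execution trace:
1. Inner try raises IndexError; inner `except IndexError` catches it.
2. `raise RuntimeError(...) from None` raises RuntimeError (from None suppresses __context__, but the active exception is still RuntimeError).
3. Outer `except RuntimeError` matches → res = 26.
4. `except Exception` is not reached.
Result: 26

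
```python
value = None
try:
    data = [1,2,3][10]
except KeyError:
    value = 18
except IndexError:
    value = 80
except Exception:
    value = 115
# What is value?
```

Step-by-step execution trace:
1. `data = [1,2,3][10]` raises IndexError.
2. `except KeyError` does not match IndexError; skipped.
3. `except IndexError` matches → value = 80.
4. Remaining except clauses are skipped.
Result: 80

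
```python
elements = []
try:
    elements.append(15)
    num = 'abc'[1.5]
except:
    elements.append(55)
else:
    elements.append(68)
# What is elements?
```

Step-by-step execution trace:
1. try: `elements.append(15)` → elements = [15].
2. `num = 'abc'[1.5]` raises TypeError.
3. bare `except` matches → `elements.append(55)` → elements = [15, 55].
4. `else` is skipped (an exception was raised).
Result: [15, 55]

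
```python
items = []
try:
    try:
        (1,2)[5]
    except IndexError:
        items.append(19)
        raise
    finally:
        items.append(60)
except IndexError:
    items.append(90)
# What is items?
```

Step-by-step execution trace:
1. Inner try: `(1,2)[5]` raises IndexError.
2. Inner `except IndexError` matches → `items.append(19)` → items = [19].
3. bare `raise` re-raises IndexError.
4. Inner `finally` runs during unwinding: `items.append(60)` → items = [19, 60].
5. Outer `except IndexError` matches → `items.append(90)` → items = [19, 60, 90].
Result: [19, 60, 90]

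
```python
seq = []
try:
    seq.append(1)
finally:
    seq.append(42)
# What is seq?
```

Step-by-step execution trace:
1. try: `seq.append(1)` → seq = [1].
2. The try body completes without raising.
3. finally always runs: `seq.append(42)` → seq = [1, 42].
Result: [1, 42]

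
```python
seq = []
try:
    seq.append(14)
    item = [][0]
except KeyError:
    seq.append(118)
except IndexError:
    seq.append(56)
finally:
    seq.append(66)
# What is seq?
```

Step-by-step execution trace:
1. try: `seq.append(14)` → seq = [14].
2. `item = [][0]` raises IndexError.
3. `except KeyError` does not match IndexError; skipped.
4. `except IndexError` matches → `seq.append(56)` → seq = [14, 56].
5. finally always runs: `seq.append(66)` → seq = [14, 56, 66].
Result: [14, 56, 66]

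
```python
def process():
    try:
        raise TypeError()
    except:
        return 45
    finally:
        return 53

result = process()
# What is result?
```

Step-by-step execution trace:
1. `process()` enters try: `raise TypeError()` raises TypeError.
2. bare `except` matches → `return 45` sets pending return value 45.
3. Before returning, `finally: return 53` runs and overrides the pending return.
4. process() returns 53 → result = 53.
Result: 53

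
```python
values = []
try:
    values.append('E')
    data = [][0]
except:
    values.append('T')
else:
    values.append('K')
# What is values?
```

Step-by-step execution trace:
1. try: `values.append('E')` → values = ['E'].
2. `data = [][0]` raises IndexError.
3. bare `except` matches → `values.append('T')` → values = ['E', 'T'].
4. `else` is skipped (an exception was raised).
Result: ['E', 'T']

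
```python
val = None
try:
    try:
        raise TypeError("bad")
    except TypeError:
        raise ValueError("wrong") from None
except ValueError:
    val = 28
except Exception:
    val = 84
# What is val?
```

Step-by-step execution trace:
1. Inner try raises TypeError; inner `except TypeError` catches it.
2. `raise ValueError(...) from None` raises ValueError (from None suppresses __context__, but the active exception is still ValueError).
3. Outer `except ValueError` matches → val = 28.
4. `except Exception` is not reached.
Result: 28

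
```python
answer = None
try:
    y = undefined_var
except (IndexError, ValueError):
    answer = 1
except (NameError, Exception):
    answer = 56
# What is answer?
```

Step-by-step execution trace:
1. `y = undefined_var` raises NameError.
2. `except (IndexError, ValueError)` does not match NameError; skipped.
3. `except (NameError, Exception)` matches (NameError is in the tuple) → answer = 56.
Result: 56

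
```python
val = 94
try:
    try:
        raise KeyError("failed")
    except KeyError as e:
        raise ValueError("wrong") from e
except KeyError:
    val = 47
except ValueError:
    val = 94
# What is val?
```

Step-by-step execution trace:
1. Inner try raises KeyError; inner `except KeyError as e` catches it.
2. `raise ValueError(...) from e` raises ValueError (KeyError is attached as __cause__, but only ValueError is active).
3. Outer `except KeyError` does not match ValueError; skipped.
4. Outer `except ValueError` matches → val = 94.
Result: 94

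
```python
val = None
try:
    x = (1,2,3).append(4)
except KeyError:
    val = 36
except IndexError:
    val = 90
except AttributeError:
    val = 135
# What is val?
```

Step-by-step execution trace:
1. `x = (1,2,3).append(4)` raises AttributeError.
2. `except KeyError` does not match AttributeError; skipped.
3. `except IndexError` does not match AttributeError; skipped.
4. `except AttributeError` matches → val = 135.
Result: 135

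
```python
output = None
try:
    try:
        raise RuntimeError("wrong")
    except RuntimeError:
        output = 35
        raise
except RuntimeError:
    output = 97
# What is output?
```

Step-by-step execution trace:
1. Inner try: `raise RuntimeError("wrong")` raises RuntimeError.
2. Inner `except RuntimeError` matches → output = 35.
3. bare `raise` re-raises the same RuntimeError.
4. Outer `except RuntimeError` matches → output = 97.
Result: 97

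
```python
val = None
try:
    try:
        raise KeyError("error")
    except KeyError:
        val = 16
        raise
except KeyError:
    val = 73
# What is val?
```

Step-by-step execution trace:
1. Inner try: `raise KeyError("error")` raises KeyError.
2. Inner `except KeyError` matches → val = 16.
3. bare `raise` re-raises the same KeyError.
4. Outer `except KeyError` matches → val = 73.
Result: 73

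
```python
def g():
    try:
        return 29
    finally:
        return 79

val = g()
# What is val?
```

Step-by-step execution trace:
1. `g()` enters try: `return 29` sets pending return value 29.
2. Before returning, `finally: return 79` runs and overrides the pending return.
3. g() returns 79 → val = 79.
Result: 79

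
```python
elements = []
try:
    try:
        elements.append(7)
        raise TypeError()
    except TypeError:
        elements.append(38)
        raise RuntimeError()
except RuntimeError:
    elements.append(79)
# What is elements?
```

Step-by-step execution trace:
1. Inner try: `elements.append(7)` → elements = [7].
2. `raise TypeError()` raises TypeError.
3. Inner `except TypeError` matches → `elements.append(38)` → elements = [7, 38].
4. `raise RuntimeError()` raises RuntimeError; propagates to outer try.
5. Outer `except RuntimeError` matches → `elements.append(79)` → elements = [7, 38, 79].
Result: [7, 38, 79]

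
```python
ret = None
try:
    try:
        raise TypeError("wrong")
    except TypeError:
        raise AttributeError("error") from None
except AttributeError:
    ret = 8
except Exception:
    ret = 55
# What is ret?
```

Step-by-step execution trace:
1. Inner try raises TypeError; inner `except TypeError` catches it.
2. `raise AttributeError(...) from None` raises AttributeError (from None suppresses __context__, but the active exception is still AttributeError).
3. Outer `except AttributeError` matches → ret = 8.
4. `except Exception` is not reached.
Result: 8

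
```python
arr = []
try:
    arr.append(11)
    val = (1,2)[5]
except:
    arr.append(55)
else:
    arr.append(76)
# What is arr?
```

Step-by-step execution trace:
1. try: `arr.append(11)` → arr = [11].
2. `val = (1,2)[5]` raises IndexError.
3. bare `except` matches → `arr.append(55)` → arr = [11, 55].
4. `else` is skipped (an exception was raised).
Result: [11, 55]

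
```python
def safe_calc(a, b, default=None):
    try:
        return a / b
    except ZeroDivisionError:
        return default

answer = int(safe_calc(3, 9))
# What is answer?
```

Step-by-step execution trace:
1. `safe_calc(3, 9)` enters try: `return 3 / 9` → returns 0.3333333333333333. No exception raised.
2. `except ZeroDivisionError` is skipped.
3. `int(0.3333333333333333)` → 0 → answer = 0.
Result: 0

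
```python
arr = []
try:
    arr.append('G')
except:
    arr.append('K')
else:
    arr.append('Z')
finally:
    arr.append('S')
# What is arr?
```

Step-by-step execution trace:
1. try: `arr.append('G')` → arr = ['G']. No exception raised.
2. `except` is skipped.
3. `else` runs: `arr.append('Z')` → arr = ['G', 'Z'].
4. `finally` always runs: `arr.append('S')` → arr = ['G', 'Z', 'S'].
Result: ['G', 'Z', 'S']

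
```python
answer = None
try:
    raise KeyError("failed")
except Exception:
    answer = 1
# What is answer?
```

Step-by-step execution trace:
1. `raise KeyError(...)` raises KeyError.
2. `except Exception` matches (KeyError is a subclass of Exception) → answer = 1.
Result: 1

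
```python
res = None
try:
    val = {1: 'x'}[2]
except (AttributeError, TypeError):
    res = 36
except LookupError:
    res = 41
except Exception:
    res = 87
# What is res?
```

Step-by-step execution trace:
1. `val = {1: 'x'}[2]` raises KeyError.
2. `except (AttributeError, TypeError)` does not match KeyError; skipped.
3. `except LookupError` matches (KeyError is a subclass of LookupError) → res = 41.
4. `except Exception` is not reached.
Result: 41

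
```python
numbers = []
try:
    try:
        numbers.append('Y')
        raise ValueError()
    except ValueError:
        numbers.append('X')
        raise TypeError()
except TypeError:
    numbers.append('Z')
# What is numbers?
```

Step-by-step execution trace:
1. Inner try: `numbers.append('Y')` → numbers = ['Y'].
2. `raise ValueError()` raises ValueError.
3. Inner `except ValueError` matches → `numbers.append('X')` → numbers = ['Y', 'X'].
4. `raise TypeError()` raises TypeError; propagates to outer try.
5. Outer `except TypeError` matches → `numbers.append('Z')` → numbers = ['Y', 'X', 'Z'].
Result: ['Y', 'X', 'Z']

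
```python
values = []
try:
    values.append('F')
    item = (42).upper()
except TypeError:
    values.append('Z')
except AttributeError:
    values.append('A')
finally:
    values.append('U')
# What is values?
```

Step-by-step execution trace:
1. try: `values.append('F')` → values = ['F'].
2. `item = (42).upper()` raises AttributeError.
3. `except TypeError` does not match AttributeError; skipped.
4. `except AttributeError` matches → `values.append('A')` → values = ['F', 'A'].
5. finally always runs: `values.append('U')` → values = ['F', 'A', 'U'].
Result: ['F', 'A', 'U']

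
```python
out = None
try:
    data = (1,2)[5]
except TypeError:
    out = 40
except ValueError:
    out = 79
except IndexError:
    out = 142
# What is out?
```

Step-by-step execution trace:
1. `data = (1,2)[5]` raises IndexError.
2. `except TypeError` does not match IndexError; skipped.
3. `except ValueError` does not match IndexError; skipped.
4. `except IndexError` matches → out = 142.
Result: 142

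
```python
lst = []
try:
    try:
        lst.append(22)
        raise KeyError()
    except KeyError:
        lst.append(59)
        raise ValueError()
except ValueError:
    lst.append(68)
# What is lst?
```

Step-by-step execution trace:
1. Inner try: `lst.append(22)` → lst = [22].
2. `raise KeyError()` raises KeyError.
3. Inner `except KeyError` matches → `lst.append(59)` → lst = [22, 59].
4. `raise ValueError()` raises ValueError; propagates to outer try.
5. Outer `except ValueError` matches → `lst.append(68)` → lst = [22, 59, 68].
Result: [22, 59, 68]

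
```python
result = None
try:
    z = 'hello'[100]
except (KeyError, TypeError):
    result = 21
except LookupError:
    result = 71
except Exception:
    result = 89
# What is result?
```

Step-by-step execution trace:
1. `z = 'hello'[100]` raises IndexError.
2. `except (KeyError, TypeError)` does not match IndexError; skipped.
3. `except LookupError` matches (IndexError is a subclass of LookupError) → result = 71.
4. `except Exception` is not reached.
Result: 71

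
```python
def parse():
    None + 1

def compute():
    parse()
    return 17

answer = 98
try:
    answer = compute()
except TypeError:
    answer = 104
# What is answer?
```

Step-by-step execution trace:
1. answer starts at 98.
2. try: `compute()` calls `parse()`.
3. `parse()` evaluates `None + 1`, which raises TypeError; it propagates through compute (uncaught).
4. `return 17` in compute is not reached; the assignment to answer does not complete.
5. `except TypeError` matches → answer = 104.
Result: 104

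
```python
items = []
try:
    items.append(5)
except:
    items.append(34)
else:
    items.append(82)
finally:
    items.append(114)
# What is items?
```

Step-by-step execution trace:
1. try: `items.append(5)` → items = [5]. No exception raised.
2. `except` is skipped.
3. `else` runs: `items.append(82)` → items = [5, 82].
4. `finally` always runs: `items.append(114)` → items = [5, 82, 114].
Result: [5, 82, 114]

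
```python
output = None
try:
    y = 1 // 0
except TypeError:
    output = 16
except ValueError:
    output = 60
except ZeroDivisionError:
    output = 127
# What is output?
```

Step-by-step execution trace:
1. `y = 1 // 0` raises ZeroDivisionError.
2. `except TypeError` does not match ZeroDivisionError; skipped.
3. `except ValueError` does not match ZeroDivisionError; skipped.
4. `except ZeroDivisionError` matches → output = 127.
Result: 127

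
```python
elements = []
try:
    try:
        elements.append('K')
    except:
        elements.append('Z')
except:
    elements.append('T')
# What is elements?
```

Step-by-step execution trace:
1. Inner try: `elements.append('K')` → elements = ['K']. No exception raised.
2. Inner `except` is skipped.
3. Inner try completes normally; outer `except` is skipped.
Result: ['K']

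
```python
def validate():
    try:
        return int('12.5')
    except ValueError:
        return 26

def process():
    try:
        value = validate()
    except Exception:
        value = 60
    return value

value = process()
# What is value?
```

Step-by-step execution trace:
1. `process()` calls `validate()`.
2. In validate: `int('12.5')` raises ValueError; `except ValueError` catches it → returns 26.
3. In process: `value = validate()` → value = 26. No exception reaches process.
4. `except Exception` is skipped; process returns 26.
5. value = 26.
Result: 26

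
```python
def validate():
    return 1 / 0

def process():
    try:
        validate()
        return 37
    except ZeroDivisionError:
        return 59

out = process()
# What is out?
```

Step-by-step execution trace:
1. `process()` calls `validate()`.
2. `validate()` evaluates `1 / 0`, which raises ZeroDivisionError; it propagates to the caller.
3. `return 37` is not reached.
4. `except ZeroDivisionError` in process matches → returns 59.
5. out = 59.
Result: 59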